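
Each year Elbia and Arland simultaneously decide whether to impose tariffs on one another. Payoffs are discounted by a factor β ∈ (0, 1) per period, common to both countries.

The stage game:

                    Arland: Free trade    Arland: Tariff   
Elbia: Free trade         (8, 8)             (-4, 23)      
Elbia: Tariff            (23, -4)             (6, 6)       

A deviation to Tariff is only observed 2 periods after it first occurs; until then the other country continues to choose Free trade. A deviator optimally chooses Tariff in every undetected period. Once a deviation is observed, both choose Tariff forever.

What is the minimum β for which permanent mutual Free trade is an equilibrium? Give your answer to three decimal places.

0.939

A deviator earns 23 for 2 periods, then 6 forever; cooperating earns 8 forever. Multiplying the IC by (1−β):
8 ≥ 23(1−β^2) + 6β^2, so 17·β^2 ≥ 15 and β^2 ≥ 15/17.
β ≥ (15/17)^(1/2) ≈ 0.939.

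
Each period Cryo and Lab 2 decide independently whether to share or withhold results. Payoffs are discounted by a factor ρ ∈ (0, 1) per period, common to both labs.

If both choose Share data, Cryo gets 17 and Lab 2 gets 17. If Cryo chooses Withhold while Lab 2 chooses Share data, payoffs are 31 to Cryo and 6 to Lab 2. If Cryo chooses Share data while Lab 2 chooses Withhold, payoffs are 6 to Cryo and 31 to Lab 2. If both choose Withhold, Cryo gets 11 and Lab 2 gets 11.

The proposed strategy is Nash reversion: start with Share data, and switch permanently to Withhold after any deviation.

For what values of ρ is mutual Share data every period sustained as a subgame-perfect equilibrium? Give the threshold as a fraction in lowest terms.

7/10

Under grim trigger the critical discount factor is (T−C)/(T−P) with T = 31, C = 17, P = 11.
ρ* = (31−17)/(31−11) = 14/20 = 7/10.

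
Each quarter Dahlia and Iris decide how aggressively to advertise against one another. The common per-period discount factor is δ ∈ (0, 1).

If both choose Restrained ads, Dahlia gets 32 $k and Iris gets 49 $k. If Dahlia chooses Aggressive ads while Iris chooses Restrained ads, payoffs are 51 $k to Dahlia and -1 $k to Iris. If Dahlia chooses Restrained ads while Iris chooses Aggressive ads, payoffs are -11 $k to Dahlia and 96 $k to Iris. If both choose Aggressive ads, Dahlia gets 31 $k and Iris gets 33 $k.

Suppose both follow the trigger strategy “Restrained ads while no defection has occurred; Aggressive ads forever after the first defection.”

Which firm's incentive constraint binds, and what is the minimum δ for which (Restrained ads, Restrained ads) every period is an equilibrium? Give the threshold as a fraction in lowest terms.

Dahlia; δ ≥ 19/20

Dahlia's threshold: (51−32)/(51−31) = 19/20.
Iris's threshold: (96−49)/(96−33) = 47/63.
19/20 > 47/63, so Dahlia binds and δ* = 19/20.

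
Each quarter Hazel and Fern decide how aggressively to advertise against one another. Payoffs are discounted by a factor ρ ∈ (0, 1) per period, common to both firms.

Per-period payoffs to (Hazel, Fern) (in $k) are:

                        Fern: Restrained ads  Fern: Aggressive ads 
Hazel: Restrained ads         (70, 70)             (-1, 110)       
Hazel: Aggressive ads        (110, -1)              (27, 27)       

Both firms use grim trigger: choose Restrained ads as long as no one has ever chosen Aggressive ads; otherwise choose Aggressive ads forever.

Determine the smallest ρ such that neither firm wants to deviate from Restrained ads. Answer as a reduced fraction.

Under grim trigger the critical discount factor is (T−C)/(T−P) with T = 110, C = 70, P = 27.
ρ* = (110−70)/(110−27) = 40/83.

40/83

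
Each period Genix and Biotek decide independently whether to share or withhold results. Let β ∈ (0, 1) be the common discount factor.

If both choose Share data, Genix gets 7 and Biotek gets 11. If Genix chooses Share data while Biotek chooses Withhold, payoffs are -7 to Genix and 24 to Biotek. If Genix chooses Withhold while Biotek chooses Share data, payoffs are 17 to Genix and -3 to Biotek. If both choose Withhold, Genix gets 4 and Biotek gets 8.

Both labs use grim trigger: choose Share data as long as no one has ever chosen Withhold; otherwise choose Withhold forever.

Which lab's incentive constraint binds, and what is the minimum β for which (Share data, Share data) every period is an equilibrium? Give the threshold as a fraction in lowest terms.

Genix's threshold: (17−7)/(17−4) = 10/13.
Biotek's threshold: (24−11)/(24−8) = 13/16.
10/13 < 13/16, so Biotek binds and β* = 13/16.

Biotek; β ≥ 13/16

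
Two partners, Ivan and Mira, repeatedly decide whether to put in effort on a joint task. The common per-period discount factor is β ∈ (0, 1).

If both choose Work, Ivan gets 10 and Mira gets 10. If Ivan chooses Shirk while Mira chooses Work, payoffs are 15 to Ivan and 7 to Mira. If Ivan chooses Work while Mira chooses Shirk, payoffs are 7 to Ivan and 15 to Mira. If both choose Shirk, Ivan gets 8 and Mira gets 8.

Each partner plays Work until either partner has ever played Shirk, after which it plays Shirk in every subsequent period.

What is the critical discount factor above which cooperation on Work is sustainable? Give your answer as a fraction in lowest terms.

5/7

Under grim trigger the critical discount factor is (T−C)/(T−P) with T = 15, C = 10, P = 8.
β* = (15−10)/(15−8) = 5/7.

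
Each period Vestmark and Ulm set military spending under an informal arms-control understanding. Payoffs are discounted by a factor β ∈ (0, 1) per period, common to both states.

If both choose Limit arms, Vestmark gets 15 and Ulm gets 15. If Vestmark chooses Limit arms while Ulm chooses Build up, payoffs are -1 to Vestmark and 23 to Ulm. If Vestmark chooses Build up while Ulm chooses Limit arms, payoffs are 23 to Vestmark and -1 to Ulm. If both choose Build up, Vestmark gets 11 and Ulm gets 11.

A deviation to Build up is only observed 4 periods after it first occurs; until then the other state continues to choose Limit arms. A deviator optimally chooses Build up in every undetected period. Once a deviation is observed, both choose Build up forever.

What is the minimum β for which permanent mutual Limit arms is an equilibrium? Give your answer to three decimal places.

Deviating for the 4 undetected periods gains 23−15 = 8 per period over cooperation, then loses 15−11 = 4 per period forever once punishment starts.
Gain: 8(1 + β + … + β^3); loss: 4·β^4/(1−β).
No profitable deviation ⇔ 8(1−β^4) ≤ 4·β^4, i.e. β^4 ≥ 8/(8+4) = 2/3.
Hence β ≥ (2/3)^(1/4) ≈ 0.904.

0.904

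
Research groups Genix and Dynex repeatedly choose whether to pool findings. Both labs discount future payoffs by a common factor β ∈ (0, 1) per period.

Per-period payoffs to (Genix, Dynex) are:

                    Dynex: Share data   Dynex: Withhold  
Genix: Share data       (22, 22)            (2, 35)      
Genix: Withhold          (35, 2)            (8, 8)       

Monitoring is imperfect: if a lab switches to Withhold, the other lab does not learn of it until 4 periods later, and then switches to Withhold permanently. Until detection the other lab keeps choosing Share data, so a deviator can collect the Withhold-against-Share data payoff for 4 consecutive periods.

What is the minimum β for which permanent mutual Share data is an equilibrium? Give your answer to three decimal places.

Deviating for the 4 undetected periods gains 35−22 = 13 per period over cooperation, then loses 22−8 = 14 per period forever once punishment starts.
Gain: 13(1 + β + … + β^3); loss: 14·β^4/(1−β).
No profitable deviation ⇔ 13(1−β^4) ≤ 14·β^4, i.e. β^4 ≥ 13/(13+14) = 13/27.
Hence β ≥ (13/27)^(1/4) ≈ 0.833.

0.833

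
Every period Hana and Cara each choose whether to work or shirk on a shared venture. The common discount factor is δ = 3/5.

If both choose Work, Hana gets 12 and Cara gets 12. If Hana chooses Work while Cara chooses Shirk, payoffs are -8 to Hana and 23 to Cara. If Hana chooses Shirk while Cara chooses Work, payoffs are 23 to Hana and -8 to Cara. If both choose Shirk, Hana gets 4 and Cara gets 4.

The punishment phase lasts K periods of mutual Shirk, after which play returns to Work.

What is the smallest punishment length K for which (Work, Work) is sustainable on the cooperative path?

No profitable deviation requires (12−4)(δ+…+δ^K) ≥ 23−12, i.e. δ+…+δ^K ≥ 11/8 ≈ 1.3750.
With δ = 3/5, the partial sums are K=1: 0.6000, K=2: 0.9600, K=3: 1.1760, K=4: 1.3056, K=5: 1.3834.
K = 5 is the first length at which the sum reaches 1.3750.

5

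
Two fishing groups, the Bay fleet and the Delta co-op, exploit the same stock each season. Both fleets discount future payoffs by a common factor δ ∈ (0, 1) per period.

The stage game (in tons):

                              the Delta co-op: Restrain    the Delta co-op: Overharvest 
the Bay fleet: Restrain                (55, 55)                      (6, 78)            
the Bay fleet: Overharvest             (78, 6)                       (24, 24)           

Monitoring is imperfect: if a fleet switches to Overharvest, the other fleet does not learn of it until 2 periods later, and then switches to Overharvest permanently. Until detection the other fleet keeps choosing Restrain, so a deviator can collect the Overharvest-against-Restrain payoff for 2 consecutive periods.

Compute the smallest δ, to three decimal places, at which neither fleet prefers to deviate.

0.653

A deviator earns 78 for 2 periods, then 24 forever; cooperating earns 55 forever. Multiplying the IC by (1−δ):
55 ≥ 78(1−δ^2) + 24δ^2, so 54·δ^2 ≥ 23 and δ^2 ≥ 23/54.
δ ≥ (23/54)^(1/2) ≈ 0.653.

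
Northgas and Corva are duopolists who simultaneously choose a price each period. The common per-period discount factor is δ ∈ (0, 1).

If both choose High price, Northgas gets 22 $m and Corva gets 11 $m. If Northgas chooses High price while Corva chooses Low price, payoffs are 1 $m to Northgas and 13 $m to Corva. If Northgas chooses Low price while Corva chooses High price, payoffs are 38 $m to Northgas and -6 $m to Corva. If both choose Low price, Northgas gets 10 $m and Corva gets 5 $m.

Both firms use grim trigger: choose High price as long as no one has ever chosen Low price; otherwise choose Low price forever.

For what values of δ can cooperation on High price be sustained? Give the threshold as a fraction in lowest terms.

4/7

Northgas's threshold: (38−22)/(38−10) = 4/7.
Corva's threshold: (13−11)/(13−5) = 1/4.
4/7 > 1/4, so Northgas binds and δ* = 4/7.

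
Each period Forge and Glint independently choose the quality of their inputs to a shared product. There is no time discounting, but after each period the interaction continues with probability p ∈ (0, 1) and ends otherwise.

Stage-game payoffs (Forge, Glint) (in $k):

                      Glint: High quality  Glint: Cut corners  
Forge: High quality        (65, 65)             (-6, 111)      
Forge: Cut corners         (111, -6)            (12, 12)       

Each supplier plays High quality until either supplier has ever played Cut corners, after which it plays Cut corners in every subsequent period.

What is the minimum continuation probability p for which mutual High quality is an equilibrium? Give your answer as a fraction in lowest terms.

46/99

Expected cooperation value is 65 + p·65 + p²·65 + … = 65/(1−p); deviation gives 111 + p·12/(1−p).
65 ≥ 111(1−p) + 12p ⇒ 99p ≥ 46 ⇒ p ≥ 46/99.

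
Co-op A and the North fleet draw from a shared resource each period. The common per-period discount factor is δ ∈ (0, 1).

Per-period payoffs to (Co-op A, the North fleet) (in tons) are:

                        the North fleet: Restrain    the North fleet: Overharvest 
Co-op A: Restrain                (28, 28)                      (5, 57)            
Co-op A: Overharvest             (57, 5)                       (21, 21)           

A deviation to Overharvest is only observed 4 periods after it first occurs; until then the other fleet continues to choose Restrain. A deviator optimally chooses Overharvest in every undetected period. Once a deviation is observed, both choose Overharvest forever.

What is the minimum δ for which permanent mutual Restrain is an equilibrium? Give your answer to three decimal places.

0.947

The best deviation is to choose Overharvest for all 4 undetected periods, earning 57 each, then 21 forever once detected.
Deviation value: 57(1−δ^4)/(1−δ) + 21δ^4/(1−δ); cooperation value: 28/(1−δ).
IC: 28 ≥ 57(1−δ^4) + 21δ^4 = 57 − 36δ^4.
So δ^4 ≥ 29/36, giving δ ≥ (29/36)^(1/4) ≈ 0.947.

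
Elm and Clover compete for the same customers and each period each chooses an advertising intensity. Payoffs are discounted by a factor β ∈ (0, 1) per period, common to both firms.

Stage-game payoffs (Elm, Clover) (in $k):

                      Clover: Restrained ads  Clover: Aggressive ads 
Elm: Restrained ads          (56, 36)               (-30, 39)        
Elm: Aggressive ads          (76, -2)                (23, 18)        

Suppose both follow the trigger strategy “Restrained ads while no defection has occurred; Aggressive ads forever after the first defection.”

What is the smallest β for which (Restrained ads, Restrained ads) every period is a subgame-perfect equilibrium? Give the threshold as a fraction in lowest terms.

20/53

Elm: cooperation gives 56 each period; deviation gives 76 once then 23 forever.
  56/(1−β) ≥ 76 + 23β/(1−β) ⇒ β ≥ 20/53.
Clover: cooperation gives 36 each period; deviation gives 39 once then 18 forever.
  β ≥ 3/21 = 1/7.
Both must hold, so the binding constraint is Elm's: β ≥ 20/53.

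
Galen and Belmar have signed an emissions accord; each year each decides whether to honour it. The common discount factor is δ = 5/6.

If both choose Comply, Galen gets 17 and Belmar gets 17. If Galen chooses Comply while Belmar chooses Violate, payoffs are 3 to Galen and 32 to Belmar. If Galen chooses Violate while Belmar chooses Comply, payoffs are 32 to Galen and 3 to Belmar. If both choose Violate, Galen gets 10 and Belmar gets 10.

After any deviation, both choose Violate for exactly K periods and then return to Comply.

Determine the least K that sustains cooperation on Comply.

4

No profitable deviation requires (17−10)(δ+…+δ^K) ≥ 32−17, i.e. δ+…+δ^K ≥ 15/7 ≈ 2.1429.
With δ = 5/6, the partial sums are K=1: 0.8333, K=2: 1.5278, K=3: 2.1065, K=4: 2.5887.
K = 4 is the first length at which the sum reaches 2.1429.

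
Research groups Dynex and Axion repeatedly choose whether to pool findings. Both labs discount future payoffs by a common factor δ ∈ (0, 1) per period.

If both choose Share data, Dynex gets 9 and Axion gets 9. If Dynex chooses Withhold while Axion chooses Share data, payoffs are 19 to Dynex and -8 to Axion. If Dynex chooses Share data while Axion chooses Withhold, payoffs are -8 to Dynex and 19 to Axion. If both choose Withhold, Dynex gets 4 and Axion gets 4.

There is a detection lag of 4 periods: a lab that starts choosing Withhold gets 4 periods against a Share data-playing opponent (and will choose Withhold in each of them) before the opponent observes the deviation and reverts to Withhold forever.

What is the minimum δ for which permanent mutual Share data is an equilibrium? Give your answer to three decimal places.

0.904

A deviator earns 19 for 4 periods, then 4 forever; cooperating earns 9 forever. Multiplying the IC by (1−δ):
9 ≥ 19(1−δ^4) + 4δ^4, so 15·δ^4 ≥ 10 and δ^4 ≥ 2/3.
δ ≥ (2/3)^(1/4) ≈ 0.904.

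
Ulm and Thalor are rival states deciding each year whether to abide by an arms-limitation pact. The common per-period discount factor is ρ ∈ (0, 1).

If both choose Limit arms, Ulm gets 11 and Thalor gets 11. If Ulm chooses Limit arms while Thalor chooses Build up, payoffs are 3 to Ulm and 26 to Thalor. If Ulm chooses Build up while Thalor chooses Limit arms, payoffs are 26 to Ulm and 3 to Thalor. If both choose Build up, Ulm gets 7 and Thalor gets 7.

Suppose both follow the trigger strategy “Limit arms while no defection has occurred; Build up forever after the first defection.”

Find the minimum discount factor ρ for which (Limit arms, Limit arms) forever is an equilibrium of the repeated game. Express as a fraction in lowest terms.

Cooperation forever yields 11 each period: 11/(1−ρ).
Deviating yields 26 once, then 7 forever: 26 + 7ρ/(1−ρ).
No profitable deviation requires 11/(1−ρ) ≥ 26 + 7ρ/(1−ρ).
Multiplying by (1−ρ): 11 ≥ 26(1−ρ) + 7ρ = 26 − 19ρ.
So 19ρ ≥ 15, i.e. ρ ≥ 15/19.

15/19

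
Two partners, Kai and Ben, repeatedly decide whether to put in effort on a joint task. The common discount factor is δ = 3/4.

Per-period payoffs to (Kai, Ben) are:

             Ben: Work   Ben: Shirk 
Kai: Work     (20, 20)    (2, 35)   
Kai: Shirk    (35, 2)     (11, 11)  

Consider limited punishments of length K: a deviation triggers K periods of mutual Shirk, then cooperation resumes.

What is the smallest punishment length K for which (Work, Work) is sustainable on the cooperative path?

No profitable deviation requires (20−11)(δ+…+δ^K) ≥ 35−20, i.e. δ+…+δ^K ≥ 5/3 ≈ 1.6667.
With δ = 3/4, the partial sums are K=1: 0.7500, K=2: 1.3125, K=3: 1.7344.
K = 3 is the first length at which the sum reaches 1.6667.

3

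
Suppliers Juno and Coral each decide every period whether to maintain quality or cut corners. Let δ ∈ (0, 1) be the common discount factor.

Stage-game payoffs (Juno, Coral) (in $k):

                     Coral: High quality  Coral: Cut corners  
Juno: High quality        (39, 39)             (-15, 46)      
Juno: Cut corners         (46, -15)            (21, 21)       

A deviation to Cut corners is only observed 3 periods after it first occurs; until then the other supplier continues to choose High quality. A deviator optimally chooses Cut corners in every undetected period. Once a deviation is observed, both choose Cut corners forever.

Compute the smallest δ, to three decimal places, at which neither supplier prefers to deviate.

Deviating for the 3 undetected periods gains 46−39 = 7 per period over cooperation, then loses 39−21 = 18 per period forever once punishment starts.
Gain: 7(1 + δ + … + δ^2); loss: 18·δ^3/(1−δ).
No profitable deviation ⇔ 7(1−δ^3) ≤ 18·δ^3, i.e. δ^3 ≥ 7/(7+18) = 7/25.
Hence δ ≥ (7/25)^(1/3) ≈ 0.654.

0.654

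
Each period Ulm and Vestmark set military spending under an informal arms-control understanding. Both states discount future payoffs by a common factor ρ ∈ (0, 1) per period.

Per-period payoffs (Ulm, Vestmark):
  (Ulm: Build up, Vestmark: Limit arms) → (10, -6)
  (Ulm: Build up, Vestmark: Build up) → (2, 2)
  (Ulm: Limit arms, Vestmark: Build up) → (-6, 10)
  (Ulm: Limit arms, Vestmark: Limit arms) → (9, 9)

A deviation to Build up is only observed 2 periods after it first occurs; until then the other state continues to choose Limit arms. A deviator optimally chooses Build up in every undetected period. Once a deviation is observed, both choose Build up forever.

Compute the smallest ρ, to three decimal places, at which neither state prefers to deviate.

0.354

Deviating for the 2 undetected periods gains 10−9 = 1 per period over cooperation, then loses 9−2 = 7 per period forever once punishment starts.
Gain: 1(1 + ρ + … + ρ^1); loss: 7·ρ^2/(1−ρ).
No profitable deviation ⇔ 1(1−ρ^2) ≤ 7·ρ^2, i.e. ρ^2 ≥ 1/(1+7) = 1/8.
Hence ρ ≥ (1/8)^(1/2) ≈ 0.354.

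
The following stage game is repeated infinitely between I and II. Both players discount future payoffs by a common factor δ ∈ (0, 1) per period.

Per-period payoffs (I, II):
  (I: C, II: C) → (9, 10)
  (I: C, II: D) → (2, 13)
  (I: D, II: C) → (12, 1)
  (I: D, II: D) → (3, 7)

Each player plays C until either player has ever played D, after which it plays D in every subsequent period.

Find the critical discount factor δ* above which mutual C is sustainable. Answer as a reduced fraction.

For I: deviation gain 12−9 = 3, per-period punishment loss 9−3 = 6. IC gives δ ≥ 3/9 = 1/3.
For II: gain 3, loss 3 per period, so δ ≥ 3/6 = 1/2.
The tighter constraint is II's, so cooperation needs δ ≥ 1/2.

1/2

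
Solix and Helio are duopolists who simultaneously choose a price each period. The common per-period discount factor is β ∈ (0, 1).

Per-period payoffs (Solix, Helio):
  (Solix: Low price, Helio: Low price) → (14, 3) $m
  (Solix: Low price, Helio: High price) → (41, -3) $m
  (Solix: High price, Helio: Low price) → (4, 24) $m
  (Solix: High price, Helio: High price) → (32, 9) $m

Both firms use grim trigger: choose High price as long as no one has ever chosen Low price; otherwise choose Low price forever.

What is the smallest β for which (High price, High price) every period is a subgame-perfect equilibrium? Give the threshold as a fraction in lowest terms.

5/7

For Solix: deviation gain 41−32 = 9, per-period punishment loss 32−14 = 18. IC gives β ≥ 9/27 = 1/3.
For Helio: gain 15, loss 6 per period, so β ≥ 15/21 = 5/7.
The tighter constraint is Helio's, so cooperation needs β ≥ 5/7.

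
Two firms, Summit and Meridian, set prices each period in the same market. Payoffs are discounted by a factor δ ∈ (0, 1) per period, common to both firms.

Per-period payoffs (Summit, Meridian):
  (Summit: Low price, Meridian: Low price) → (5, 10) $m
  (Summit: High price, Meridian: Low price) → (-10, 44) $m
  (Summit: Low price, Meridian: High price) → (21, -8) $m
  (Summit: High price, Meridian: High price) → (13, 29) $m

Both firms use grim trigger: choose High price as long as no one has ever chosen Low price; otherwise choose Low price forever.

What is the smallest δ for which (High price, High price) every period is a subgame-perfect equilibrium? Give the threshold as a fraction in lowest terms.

1/2

For Summit: deviation gain 21−13 = 8, per-period punishment loss 13−5 = 8. IC gives δ ≥ 8/16 = 1/2.
For Meridian: gain 15, loss 19 per period, so δ ≥ 15/34.
The tighter constraint is Summit's, so cooperation needs δ ≥ 1/2.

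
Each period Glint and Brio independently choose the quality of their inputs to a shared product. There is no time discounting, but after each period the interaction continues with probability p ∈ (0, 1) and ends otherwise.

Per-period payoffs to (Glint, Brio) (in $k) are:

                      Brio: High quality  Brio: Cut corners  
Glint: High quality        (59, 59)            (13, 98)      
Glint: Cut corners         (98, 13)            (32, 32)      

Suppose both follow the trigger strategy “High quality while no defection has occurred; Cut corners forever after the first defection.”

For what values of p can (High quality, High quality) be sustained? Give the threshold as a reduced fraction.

With no time discounting, the continuation probability p plays the role of the discount factor.
Grim-trigger IC: 59/(1−p) ≥ 98 + 32p/(1−p) ⇒ p ≥ (98−59)/(98−32) = 13/22.

13/22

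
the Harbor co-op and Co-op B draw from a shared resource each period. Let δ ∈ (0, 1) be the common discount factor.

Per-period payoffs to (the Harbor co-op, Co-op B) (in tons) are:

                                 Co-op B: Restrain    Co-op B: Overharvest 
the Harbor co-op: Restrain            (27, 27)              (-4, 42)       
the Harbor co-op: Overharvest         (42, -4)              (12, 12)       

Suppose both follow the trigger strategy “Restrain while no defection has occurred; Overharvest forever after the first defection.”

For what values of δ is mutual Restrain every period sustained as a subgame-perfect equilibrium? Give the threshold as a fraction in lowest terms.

1/2

27/(1−δ) ≥ 42 + 12δ/(1−δ)
27 ≥ 42 − 30δ
δ ≥ 15/30 = 1/2.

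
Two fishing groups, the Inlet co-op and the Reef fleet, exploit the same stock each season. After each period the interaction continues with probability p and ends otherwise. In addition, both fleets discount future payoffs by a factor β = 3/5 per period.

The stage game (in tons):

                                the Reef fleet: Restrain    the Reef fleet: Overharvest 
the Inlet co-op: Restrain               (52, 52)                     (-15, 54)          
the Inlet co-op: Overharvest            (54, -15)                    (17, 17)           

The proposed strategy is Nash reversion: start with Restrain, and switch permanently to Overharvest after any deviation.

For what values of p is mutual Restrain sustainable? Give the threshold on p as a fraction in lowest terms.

10/111

Expected continuation weight on next period's payoff is β·p = 3/5·p, which plays the role of the discount factor.
Cooperation requires 3/5·p ≥ (54−52)/(54−17) = 2/37, hence p ≥ 10/111.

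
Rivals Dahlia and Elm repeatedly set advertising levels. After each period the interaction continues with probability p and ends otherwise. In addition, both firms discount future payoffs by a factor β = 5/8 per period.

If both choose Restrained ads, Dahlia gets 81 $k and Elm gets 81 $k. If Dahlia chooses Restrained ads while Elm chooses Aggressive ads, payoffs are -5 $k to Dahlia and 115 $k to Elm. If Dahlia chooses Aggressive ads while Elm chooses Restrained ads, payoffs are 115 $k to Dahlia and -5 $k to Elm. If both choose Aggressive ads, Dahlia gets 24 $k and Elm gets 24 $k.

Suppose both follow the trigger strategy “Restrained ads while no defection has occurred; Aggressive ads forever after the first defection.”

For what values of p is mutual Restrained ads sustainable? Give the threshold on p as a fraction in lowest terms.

Expected continuation weight on next period's payoff is β·p = 5/8·p, which plays the role of the discount factor.
Cooperation requires 5/8·p ≥ (115−81)/(115−24) = 34/91, hence p ≥ 272/455.

272/455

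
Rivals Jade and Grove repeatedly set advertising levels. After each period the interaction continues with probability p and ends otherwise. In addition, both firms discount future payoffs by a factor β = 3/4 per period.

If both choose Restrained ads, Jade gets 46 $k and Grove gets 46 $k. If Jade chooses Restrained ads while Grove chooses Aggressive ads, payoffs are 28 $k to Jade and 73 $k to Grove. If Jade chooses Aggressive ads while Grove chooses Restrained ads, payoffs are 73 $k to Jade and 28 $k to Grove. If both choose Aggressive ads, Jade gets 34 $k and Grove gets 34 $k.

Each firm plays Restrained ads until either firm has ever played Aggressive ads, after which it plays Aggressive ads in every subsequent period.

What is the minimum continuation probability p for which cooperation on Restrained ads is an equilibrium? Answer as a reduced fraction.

12/13

With continuation probability p and discount β, the effective per-period discount factor is βp.
Grim-trigger IC: βp ≥ (73−46)/(73−34) = 9/13.
So p ≥ (9/13)/(3/4) = 12/13.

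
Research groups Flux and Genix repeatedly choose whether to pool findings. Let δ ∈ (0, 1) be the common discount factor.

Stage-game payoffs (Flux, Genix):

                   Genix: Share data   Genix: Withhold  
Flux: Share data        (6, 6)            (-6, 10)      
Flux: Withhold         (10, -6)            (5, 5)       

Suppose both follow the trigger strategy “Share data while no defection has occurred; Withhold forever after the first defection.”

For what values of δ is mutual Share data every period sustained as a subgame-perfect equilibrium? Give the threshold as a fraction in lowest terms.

4/5

Cooperation forever yields 6 each period: 6/(1−δ).
Deviating yields 10 once, then 5 forever: 10 + 5δ/(1−δ).
No profitable deviation requires 6/(1−δ) ≥ 10 + 5δ/(1−δ).
Multiplying by (1−δ): 6 ≥ 10(1−δ) + 5δ = 10 − 5δ.
So 5δ ≥ 4, i.e. δ ≥ 4/5.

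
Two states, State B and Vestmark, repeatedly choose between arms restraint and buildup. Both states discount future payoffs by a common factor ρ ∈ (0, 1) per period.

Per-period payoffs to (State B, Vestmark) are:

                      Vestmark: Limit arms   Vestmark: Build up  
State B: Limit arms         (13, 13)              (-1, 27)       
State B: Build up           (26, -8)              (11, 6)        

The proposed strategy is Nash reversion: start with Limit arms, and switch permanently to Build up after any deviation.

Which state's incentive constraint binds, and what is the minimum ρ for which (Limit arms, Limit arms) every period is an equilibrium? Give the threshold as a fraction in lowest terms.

State B: cooperation gives 13 each period; deviation gives 26 once then 11 forever.
  13/(1−ρ) ≥ 26 + 11ρ/(1−ρ) ⇒ ρ ≥ 13/15.
Vestmark: cooperation gives 13 each period; deviation gives 27 once then 6 forever.
  ρ ≥ 14/21 = 2/3.
Both must hold, so the binding constraint is State B's: ρ ≥ 13/15.

State B; ρ ≥ 13/15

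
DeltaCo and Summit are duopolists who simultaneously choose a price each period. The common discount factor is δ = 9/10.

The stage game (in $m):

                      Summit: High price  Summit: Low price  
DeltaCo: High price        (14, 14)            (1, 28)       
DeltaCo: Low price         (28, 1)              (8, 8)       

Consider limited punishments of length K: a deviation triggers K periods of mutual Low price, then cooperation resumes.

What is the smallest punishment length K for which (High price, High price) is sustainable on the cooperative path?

3

No profitable deviation requires (14−8)(δ+…+δ^K) ≥ 28−14, i.e. δ+…+δ^K ≥ 7/3 ≈ 2.3333.
With δ = 9/10, the partial sums are K=1: 0.9000, K=2: 1.7100, K=3: 2.4390.
K = 3 is the first length at which the sum reaches 2.3333.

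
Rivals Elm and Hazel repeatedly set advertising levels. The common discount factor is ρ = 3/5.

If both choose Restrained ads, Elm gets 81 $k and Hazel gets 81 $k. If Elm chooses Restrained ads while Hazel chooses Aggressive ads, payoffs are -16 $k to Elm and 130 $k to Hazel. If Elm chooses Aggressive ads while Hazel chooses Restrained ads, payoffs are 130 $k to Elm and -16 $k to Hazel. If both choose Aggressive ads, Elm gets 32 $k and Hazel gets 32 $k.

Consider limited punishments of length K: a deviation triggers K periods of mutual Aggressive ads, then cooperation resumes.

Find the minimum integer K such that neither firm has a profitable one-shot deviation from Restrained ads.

3

Need Σ_{k=1}^{K} ρ^k ≥ (130−81)/(81−32) = 1.0000 at ρ = 3/5.
At K = 2 the sum is 0.9600 < 1.0000; at K = 3 it is 1.1760 ≥ 1.0000.
So the minimum punishment length is K = 3.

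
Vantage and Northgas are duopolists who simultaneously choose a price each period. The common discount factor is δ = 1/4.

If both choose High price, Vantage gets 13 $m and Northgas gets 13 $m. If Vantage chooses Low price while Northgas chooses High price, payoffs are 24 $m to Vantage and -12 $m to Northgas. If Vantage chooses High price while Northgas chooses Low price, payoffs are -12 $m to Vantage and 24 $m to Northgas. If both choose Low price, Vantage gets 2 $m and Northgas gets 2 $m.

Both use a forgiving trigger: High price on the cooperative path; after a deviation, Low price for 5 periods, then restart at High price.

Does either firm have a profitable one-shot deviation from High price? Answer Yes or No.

IC: δ+…+δ^5 ≥ (24−13)/(13−2) = 1.
At δ = 1/4: partial sum = 0.3330 < 1.0000. Cooperation not sustainable.

Yes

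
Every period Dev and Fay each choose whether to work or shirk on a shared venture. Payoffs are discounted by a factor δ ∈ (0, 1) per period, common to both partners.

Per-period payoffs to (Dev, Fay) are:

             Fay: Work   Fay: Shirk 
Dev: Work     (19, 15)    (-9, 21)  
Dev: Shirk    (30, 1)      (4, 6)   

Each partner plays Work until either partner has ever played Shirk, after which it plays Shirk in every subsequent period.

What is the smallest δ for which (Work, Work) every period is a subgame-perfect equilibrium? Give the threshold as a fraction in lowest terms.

11/26

Dev: cooperation gives 19 each period; deviation gives 30 once then 4 forever.
  19/(1−δ) ≥ 30 + 4δ/(1−δ) ⇒ δ ≥ 11/26.
Fay: cooperation gives 15 each period; deviation gives 21 once then 6 forever.
  δ ≥ 6/15 = 2/5.
Both must hold, so the binding constraint is Dev's: δ ≥ 11/26.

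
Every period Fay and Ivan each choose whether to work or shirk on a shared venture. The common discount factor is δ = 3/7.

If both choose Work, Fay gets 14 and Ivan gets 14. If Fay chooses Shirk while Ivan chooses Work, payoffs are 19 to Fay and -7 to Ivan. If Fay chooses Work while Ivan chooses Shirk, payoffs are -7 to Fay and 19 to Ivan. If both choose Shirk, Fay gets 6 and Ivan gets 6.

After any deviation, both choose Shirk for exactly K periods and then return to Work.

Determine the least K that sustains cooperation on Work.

3

Need Σ_{k=1}^{K} δ^k ≥ (19−14)/(14−6) = 0.6250 at δ = 3/7.
At K = 2 the sum is 0.6122 < 0.6250; at K = 3 it is 0.6910 ≥ 0.6250.
So the minimum punishment length is K = 3.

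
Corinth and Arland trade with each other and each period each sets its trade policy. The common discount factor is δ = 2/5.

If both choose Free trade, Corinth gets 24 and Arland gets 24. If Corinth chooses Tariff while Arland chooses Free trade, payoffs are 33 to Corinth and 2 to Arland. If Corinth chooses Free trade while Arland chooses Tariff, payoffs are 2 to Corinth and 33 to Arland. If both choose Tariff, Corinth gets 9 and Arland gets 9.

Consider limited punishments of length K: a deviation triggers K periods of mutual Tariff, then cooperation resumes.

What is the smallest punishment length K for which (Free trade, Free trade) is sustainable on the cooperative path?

No profitable deviation requires (24−9)(δ+…+δ^K) ≥ 33−24, i.e. δ+…+δ^K ≥ 3/5 ≈ 0.6000.
With δ = 2/5, the partial sums are K=1: 0.4000, K=2: 0.5600, K=3: 0.6240.
K = 3 is the first length at which the sum reaches 0.6000.

3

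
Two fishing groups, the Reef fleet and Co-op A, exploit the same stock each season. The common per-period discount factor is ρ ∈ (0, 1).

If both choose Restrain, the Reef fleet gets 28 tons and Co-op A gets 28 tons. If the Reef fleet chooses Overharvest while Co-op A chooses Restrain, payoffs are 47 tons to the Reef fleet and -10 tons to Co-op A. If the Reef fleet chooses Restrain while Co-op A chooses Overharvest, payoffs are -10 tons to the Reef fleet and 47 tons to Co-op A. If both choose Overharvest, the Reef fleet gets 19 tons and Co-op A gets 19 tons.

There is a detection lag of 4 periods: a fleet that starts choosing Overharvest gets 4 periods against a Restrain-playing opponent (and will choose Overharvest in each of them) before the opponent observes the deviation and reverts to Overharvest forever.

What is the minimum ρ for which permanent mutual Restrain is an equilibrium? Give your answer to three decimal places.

Deviating for the 4 undetected periods gains 47−28 = 19 per period over cooperation, then loses 28−19 = 9 per period forever once punishment starts.
Gain: 19(1 + ρ + … + ρ^3); loss: 9·ρ^4/(1−ρ).
No profitable deviation ⇔ 19(1−ρ^4) ≤ 9·ρ^4, i.e. ρ^4 ≥ 19/(19+9) = 19/28.
Hence ρ ≥ (19/28)^(1/4) ≈ 0.908.

0.908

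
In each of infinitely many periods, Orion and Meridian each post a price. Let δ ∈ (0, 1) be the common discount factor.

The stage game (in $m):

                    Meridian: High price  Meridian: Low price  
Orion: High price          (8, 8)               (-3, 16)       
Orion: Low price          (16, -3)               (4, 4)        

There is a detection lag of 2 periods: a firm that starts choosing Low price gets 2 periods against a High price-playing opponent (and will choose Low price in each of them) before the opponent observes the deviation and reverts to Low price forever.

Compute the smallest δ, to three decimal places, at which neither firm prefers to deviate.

0.816

Deviating for the 2 undetected periods gains 16−8 = 8 per period over cooperation, then loses 8−4 = 4 per period forever once punishment starts.
Gain: 8(1 + δ + … + δ^1); loss: 4·δ^2/(1−δ).
No profitable deviation ⇔ 8(1−δ^2) ≤ 4·δ^2, i.e. δ^2 ≥ 8/(8+4) = 2/3.
Hence δ ≥ (2/3)^(1/2) ≈ 0.816.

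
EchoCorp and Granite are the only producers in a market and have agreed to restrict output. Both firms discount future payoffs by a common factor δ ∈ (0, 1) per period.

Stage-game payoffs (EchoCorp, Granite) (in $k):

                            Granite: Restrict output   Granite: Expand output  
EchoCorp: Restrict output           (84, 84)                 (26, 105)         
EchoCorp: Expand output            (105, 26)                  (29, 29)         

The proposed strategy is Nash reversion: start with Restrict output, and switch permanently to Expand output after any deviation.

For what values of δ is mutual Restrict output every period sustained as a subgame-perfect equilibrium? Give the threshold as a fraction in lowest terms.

21/76

Cooperation forever yields 84 each period: 84/(1−δ).
Deviating yields 105 once, then 29 forever: 105 + 29δ/(1−δ).
No profitable deviation requires 84/(1−δ) ≥ 105 + 29δ/(1−δ).
Multiplying by (1−δ): 84 ≥ 105(1−δ) + 29δ = 105 − 76δ.
So 76δ ≥ 21, i.e. δ ≥ 21/76.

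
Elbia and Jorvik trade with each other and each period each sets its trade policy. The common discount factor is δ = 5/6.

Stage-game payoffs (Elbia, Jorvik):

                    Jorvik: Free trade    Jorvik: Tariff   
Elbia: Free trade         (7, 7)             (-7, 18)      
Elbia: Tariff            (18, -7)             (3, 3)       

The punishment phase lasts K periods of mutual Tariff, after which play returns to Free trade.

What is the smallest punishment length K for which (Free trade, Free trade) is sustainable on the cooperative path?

No profitable deviation requires (7−3)(δ+…+δ^K) ≥ 18−7, i.e. δ+…+δ^K ≥ 11/4 ≈ 2.7500.
With δ = 5/6, the partial sums are K=1: 0.8333, K=2: 1.5278, K=3: 2.1065, K=4: 2.5887, K=5: 2.9906.
K = 5 is the first length at which the sum reaches 2.7500.

5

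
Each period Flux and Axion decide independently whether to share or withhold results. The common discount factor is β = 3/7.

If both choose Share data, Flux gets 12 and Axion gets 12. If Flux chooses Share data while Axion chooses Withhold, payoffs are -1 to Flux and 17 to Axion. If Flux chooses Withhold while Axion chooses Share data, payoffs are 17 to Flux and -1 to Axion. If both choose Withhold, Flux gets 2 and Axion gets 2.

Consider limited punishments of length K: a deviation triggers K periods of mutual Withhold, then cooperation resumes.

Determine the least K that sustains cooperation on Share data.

No profitable deviation requires (12−2)(β+…+β^K) ≥ 17−12, i.e. β+…+β^K ≥ 1/2 ≈ 0.5000.
With β = 3/7, the partial sums are K=1: 0.4286, K=2: 0.6122.
K = 2 is the first length at which the sum reaches 0.5000.

2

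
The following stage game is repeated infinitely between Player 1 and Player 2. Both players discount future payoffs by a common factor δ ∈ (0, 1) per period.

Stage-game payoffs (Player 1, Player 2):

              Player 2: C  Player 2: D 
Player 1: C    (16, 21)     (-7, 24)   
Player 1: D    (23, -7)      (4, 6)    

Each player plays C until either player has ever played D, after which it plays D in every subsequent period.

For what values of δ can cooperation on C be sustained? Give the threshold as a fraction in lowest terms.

Player 1's threshold: (23−16)/(23−4) = 7/19.
Player 2's threshold: (24−21)/(24−6) = 1/6.
7/19 > 1/6, so Player 1 binds and δ* = 7/19.

7/19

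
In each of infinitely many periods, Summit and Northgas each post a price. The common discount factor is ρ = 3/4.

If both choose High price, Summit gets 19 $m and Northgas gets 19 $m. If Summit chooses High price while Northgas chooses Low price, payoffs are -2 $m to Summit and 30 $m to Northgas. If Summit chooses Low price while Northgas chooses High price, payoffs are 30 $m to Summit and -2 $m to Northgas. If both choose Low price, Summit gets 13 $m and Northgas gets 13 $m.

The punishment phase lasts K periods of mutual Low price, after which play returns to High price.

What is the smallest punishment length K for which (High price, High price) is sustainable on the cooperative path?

IC: ρ(1−ρ^K)/(1−ρ) ≥ (30−19)/(19−13) = 11/6.
With ρ = 3/4: need 1 − ρ^K ≥ 11/6·(1−3/4)/(3/4), i.e. ρ^K ≤ 0.3889.
Since (3/4)^3 = 0.4219 and (3/4)^4 = 0.3164, the smallest such K is 4.

4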